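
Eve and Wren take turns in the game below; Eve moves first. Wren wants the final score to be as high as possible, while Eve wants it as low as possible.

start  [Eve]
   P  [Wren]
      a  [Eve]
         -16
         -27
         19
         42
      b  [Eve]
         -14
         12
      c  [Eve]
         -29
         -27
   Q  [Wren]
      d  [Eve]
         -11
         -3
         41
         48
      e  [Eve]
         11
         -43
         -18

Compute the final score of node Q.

-11

d (Eve): min(-11, -3, 41, 48) = -11
e (Eve): min(11, -43, -18) = -43
Q (Wren): max(-11, -43) = -11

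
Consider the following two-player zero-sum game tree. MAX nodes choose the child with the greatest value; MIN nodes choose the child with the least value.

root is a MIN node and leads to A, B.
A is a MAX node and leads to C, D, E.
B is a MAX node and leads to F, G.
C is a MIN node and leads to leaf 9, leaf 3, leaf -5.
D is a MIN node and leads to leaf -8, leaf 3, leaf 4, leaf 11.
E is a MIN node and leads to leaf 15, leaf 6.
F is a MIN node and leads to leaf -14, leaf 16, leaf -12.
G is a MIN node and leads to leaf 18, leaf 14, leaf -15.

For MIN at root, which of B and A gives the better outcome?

F (MIN): min(-14, 16, -12) = -14
G (MIN): min(18, 14, -15) = -15
B (MAX): max(-14, -15) = -14
C (MIN): min(9, 3, -5) = -5
D (MIN): min(-8, 3, 4, 11) = -8
E (MIN): min(15, 6) = 6
A (MAX): max(-5, -8, 6) = 6
MIN prefers the lower value; B=-14, A=6. B is better since -14 < 6.

B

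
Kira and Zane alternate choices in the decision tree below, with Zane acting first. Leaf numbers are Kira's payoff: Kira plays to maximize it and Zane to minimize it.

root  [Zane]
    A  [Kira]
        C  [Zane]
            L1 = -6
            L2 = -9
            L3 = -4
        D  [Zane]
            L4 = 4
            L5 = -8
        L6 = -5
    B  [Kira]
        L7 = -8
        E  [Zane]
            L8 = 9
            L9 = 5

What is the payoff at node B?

5

E (Zane): min(9, 5) = 5
B (Kira): max(-8, 5) = 5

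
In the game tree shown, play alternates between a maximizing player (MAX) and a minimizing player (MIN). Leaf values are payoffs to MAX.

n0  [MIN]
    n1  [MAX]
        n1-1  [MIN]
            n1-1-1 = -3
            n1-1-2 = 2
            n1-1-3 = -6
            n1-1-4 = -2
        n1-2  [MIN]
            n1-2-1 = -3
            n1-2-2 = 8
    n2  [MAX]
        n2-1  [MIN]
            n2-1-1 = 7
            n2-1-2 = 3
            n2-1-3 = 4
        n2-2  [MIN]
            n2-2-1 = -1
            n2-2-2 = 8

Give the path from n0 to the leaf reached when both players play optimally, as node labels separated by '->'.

n0 -> n1 -> n1-2 -> n1-2-1

n1-1 (MIN): min(-3, 2, -6, -2) = -6
n1-2 (MIN): min(-3, 8) = -3
n1 (MAX): max(-6, -3) = -3
n2-1 (MIN): min(7, 3, 4) = 3
n2-2 (MIN): min(-1, 8) = -1
n2 (MAX): max(3, -1) = 3
n0 (MIN): min(-3, 3) = -3
At n0, MIN picks n1 (lowest: -3).
At n1, MAX picks n1-2 (highest: -3).
At n1-2, MIN picks n1-2-1 (lowest: -3).
Terminal value -3.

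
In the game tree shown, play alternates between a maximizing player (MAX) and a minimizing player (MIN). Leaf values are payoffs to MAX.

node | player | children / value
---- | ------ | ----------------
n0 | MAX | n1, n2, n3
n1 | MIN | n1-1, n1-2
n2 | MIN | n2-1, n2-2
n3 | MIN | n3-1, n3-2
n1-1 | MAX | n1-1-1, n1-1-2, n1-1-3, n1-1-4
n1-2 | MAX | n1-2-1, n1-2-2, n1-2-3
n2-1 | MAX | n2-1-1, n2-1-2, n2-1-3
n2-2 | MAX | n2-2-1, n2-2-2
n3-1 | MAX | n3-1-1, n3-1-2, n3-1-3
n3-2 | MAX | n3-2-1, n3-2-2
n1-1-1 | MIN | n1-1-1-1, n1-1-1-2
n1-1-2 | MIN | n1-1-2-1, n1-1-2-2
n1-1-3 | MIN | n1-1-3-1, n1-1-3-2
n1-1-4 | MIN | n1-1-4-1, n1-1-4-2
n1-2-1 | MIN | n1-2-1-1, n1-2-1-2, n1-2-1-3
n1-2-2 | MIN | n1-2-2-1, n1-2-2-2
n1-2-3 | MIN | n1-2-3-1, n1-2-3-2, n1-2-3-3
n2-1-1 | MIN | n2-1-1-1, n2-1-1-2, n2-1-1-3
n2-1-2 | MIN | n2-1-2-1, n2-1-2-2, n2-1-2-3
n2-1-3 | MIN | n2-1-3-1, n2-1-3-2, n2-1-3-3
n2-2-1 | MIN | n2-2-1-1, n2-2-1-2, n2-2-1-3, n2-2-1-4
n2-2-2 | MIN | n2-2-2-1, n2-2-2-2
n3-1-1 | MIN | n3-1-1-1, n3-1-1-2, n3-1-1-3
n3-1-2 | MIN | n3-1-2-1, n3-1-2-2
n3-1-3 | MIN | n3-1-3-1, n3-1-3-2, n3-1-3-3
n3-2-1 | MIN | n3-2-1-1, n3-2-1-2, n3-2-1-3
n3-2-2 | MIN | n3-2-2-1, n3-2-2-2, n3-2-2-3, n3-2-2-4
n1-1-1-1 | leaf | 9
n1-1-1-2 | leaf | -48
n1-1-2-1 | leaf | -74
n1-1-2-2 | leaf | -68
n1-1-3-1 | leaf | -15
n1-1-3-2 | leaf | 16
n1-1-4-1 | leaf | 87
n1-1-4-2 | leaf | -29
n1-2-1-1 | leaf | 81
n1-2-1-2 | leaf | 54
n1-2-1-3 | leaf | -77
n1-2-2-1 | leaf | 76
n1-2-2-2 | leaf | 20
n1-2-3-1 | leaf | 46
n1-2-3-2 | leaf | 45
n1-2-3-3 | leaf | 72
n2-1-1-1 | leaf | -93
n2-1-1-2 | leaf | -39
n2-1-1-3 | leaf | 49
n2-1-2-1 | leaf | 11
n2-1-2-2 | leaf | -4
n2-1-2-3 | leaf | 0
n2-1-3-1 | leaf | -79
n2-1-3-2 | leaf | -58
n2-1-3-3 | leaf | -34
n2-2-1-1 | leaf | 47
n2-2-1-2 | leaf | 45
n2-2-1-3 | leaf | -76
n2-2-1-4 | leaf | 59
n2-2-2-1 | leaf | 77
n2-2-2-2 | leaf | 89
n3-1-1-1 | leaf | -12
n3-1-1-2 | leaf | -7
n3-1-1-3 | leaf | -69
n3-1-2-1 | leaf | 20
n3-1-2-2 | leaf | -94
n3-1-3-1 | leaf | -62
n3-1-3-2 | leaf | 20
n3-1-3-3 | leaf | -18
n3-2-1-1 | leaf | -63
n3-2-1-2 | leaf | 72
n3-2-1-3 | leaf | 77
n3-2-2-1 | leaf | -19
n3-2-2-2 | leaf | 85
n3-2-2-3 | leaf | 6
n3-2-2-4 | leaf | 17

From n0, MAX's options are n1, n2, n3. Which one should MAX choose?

n2

n1-1-1 (MIN): min(9, -48) = -48
n1-1-2 (MIN): min(-74, -68) = -74
n1-1-3 (MIN): min(-15, 16) = -15
n1-1-4 (MIN): min(87, -29) = -29
n1-1 (MAX): max(-48, -74, -15, -29) = -15
n1-2-1 (MIN): min(81, 54, -77) = -77
n1-2-2 (MIN): min(76, 20) = 20
n1-2-3 (MIN): min(46, 45, 72) = 45
n1-2 (MAX): max(-77, 20, 45) = 45
n1 (MIN): min(-15, 45) = -15
n2-1-1 (MIN): min(-93, -39, 49) = -93
n2-1-2 (MIN): min(11, -4, 0) = -4
n2-1-3 (MIN): min(-79, -58, -34) = -79
n2-1 (MAX): max(-93, -4, -79) = -4
n2-2-1 (MIN): min(47, 45, -76, 59) = -76
n2-2-2 (MIN): min(77, 89) = 77
n2-2 (MAX): max(-76, 77) = 77
n2 (MIN): min(-4, 77) = -4
n3-1-1 (MIN): min(-12, -7, -69) = -69
n3-1-2 (MIN): min(20, -94) = -94
n3-1-3 (MIN): min(-62, 20, -18) = -62
n3-1 (MAX): max(-69, -94, -62) = -62
n3-2-1 (MIN): min(-63, 72, 77) = -63
n3-2-2 (MIN): min(-19, 85, 6, 17) = -19
n3-2 (MAX): max(-63, -19) = -19
n3 (MIN): min(-62, -19) = -62
n0 (MAX): max(-15, -4, -62) = -4
MAX at n0 wants the highest of {n1=-15, n2=-4, n3=-62}, so chooses n2.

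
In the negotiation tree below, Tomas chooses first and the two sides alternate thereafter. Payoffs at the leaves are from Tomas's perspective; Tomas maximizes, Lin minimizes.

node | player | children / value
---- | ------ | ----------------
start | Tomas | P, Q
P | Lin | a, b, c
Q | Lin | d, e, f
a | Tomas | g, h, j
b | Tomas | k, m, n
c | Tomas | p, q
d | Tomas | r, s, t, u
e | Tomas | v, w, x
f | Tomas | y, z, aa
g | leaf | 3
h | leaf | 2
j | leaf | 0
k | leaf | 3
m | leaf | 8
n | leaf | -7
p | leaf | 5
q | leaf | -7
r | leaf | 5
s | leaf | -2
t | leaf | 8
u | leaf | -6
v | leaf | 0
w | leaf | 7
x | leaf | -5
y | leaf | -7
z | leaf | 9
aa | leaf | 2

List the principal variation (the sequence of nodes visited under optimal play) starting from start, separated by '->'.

a (Tomas): max(3, 2, 0) = 3
b (Tomas): max(3, 8, -7) = 8
c (Tomas): max(5, -7) = 5
P (Lin): min(3, 8, 5) = 3
d (Tomas): max(5, -2, 8, -6) = 8
e (Tomas): max(0, 7, -5) = 7
f (Tomas): max(-7, 9, 2) = 9
Q (Lin): min(8, 7, 9) = 7
start (Tomas): max(3, 7) = 7
At start, Tomas picks Q (highest: 7).
At Q, Lin picks e (lowest: 7).
At e, Tomas picks w (highest: 7).
Terminal value 7.

start -> Q -> e -> w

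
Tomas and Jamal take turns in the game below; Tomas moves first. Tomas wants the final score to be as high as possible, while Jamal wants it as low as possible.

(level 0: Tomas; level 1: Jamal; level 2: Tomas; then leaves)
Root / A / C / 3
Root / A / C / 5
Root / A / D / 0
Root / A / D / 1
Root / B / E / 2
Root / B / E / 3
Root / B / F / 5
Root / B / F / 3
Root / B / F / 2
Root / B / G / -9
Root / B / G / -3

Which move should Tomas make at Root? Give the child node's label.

A

C (Tomas): max(3, 5) = 5
D (Tomas): max(0, 1) = 1
A (Jamal): min(5, 1) = 1
E (Tomas): max(2, 3) = 3
F (Tomas): max(5, 3, 2) = 5
G (Tomas): max(-9, -3) = -3
B (Jamal): min(3, 5, -3) = -3
Root (Tomas): max(1, -3) = 1
Tomas at Root wants the highest of {A=1, B=-3}, so chooses A.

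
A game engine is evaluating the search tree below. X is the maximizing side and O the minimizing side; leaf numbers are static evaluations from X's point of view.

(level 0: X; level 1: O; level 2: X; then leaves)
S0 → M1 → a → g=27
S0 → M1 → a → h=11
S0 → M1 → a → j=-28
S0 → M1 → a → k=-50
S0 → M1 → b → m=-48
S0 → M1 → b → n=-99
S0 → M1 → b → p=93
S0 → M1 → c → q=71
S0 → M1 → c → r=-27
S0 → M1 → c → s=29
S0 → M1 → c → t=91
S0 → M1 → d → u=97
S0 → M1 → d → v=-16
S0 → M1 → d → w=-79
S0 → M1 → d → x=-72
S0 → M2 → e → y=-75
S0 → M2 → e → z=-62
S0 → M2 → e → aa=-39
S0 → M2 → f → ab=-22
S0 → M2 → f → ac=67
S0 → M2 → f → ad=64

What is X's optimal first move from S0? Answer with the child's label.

a (X): max(27, 11, -28, -50) = 27
b (X): max(-48, -99, 93) = 93
c (X): max(71, -27, 29, 91) = 91
d (X): max(97, -16, -79, -72) = 97
M1 (O): min(27, 93, 91, 97) = 27
e (X): max(-75, -62, -39) = -39
f (X): max(-22, 67, 64) = 67
M2 (O): min(-39, 67) = -39
S0 (X): max(27, -39) = 27
X at S0 wants the highest of {M1=27, M2=-39}, so chooses M1.

M1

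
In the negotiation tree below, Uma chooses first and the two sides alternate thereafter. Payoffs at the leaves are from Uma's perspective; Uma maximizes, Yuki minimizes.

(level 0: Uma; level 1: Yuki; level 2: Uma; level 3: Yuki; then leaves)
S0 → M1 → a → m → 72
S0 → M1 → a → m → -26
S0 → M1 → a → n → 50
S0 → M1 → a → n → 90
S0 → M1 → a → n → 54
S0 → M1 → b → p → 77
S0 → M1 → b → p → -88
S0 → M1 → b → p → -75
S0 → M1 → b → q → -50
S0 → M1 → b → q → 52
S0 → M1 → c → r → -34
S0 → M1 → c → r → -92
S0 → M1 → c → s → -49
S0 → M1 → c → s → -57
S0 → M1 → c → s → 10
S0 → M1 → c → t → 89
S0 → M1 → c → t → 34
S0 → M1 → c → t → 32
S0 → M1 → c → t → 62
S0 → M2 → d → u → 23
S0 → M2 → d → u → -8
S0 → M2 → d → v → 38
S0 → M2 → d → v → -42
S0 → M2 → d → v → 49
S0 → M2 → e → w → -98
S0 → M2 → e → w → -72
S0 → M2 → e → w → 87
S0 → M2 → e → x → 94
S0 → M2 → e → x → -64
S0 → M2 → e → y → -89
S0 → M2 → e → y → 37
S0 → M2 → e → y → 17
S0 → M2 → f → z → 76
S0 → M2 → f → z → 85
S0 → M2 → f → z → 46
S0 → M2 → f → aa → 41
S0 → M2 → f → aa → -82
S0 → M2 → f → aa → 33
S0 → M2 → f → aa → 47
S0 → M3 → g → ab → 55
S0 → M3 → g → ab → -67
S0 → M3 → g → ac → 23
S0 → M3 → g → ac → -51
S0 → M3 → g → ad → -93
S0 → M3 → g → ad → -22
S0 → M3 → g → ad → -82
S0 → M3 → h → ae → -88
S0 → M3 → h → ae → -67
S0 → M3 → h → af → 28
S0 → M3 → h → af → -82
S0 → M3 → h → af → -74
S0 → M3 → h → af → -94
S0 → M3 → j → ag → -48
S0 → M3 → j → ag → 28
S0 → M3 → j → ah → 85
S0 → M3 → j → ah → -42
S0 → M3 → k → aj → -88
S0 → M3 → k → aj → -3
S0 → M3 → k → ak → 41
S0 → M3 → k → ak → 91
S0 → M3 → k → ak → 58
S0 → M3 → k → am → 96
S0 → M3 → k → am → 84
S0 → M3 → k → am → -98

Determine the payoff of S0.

-50

m (Yuki): min(72, -26) = -26
n (Yuki): min(50, 90, 54) = 50
a (Uma): max(-26, 50) = 50
p (Yuki): min(77, -88, -75) = -88
q (Yuki): min(-50, 52) = -50
b (Uma): max(-88, -50) = -50
r (Yuki): min(-34, -92) = -92
s (Yuki): min(-49, -57, 10) = -57
t (Yuki): min(89, 34, 32, 62) = 32
c (Uma): max(-92, -57, 32) = 32
M1 (Yuki): min(50, -50, 32) = -50
u (Yuki): min(23, -8) = -8
v (Yuki): min(38, -42, 49) = -42
d (Uma): max(-8, -42) = -8
w (Yuki): min(-98, -72, 87) = -98
x (Yuki): min(94, -64) = -64
y (Yuki): min(-89, 37, 17) = -89
e (Uma): max(-98, -64, -89) = -64
z (Yuki): min(76, 85, 46) = 46
aa (Yuki): min(41, -82, 33, 47) = -82
f (Uma): max(46, -82) = 46
M2 (Yuki): min(-8, -64, 46) = -64
ab (Yuki): min(55, -67) = -67
ac (Yuki): min(23, -51) = -51
ad (Yuki): min(-93, -22, -82) = -93
g (Uma): max(-67, -51, -93) = -51
ae (Yuki): min(-88, -67) = -88
af (Yuki): min(28, -82, -74, -94) = -94
h (Uma): max(-88, -94) = -88
ag (Yuki): min(-48, 28) = -48
ah (Yuki): min(85, -42) = -42
j (Uma): max(-48, -42) = -42
aj (Yuki): min(-88, -3) = -88
ak (Yuki): min(41, 91, 58) = 41
am (Yuki): min(96, 84, -98) = -98
k (Uma): max(-88, 41, -98) = 41
M3 (Yuki): min(-51, -88, -42, 41) = -88
S0 (Uma): max(-50, -64, -88) = -50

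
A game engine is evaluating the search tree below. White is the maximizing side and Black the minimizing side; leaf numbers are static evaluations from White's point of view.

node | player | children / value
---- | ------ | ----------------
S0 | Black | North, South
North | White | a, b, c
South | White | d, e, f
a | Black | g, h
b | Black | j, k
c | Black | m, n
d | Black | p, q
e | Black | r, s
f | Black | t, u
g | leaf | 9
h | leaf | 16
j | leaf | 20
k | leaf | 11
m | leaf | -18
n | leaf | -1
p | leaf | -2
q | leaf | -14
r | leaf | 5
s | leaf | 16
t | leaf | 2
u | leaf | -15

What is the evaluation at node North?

11

a (Black): min(9, 16) = 9
b (Black): min(20, 11) = 11
c (Black): min(-18, -1) = -18
North (White): max(9, 11, -18) = 11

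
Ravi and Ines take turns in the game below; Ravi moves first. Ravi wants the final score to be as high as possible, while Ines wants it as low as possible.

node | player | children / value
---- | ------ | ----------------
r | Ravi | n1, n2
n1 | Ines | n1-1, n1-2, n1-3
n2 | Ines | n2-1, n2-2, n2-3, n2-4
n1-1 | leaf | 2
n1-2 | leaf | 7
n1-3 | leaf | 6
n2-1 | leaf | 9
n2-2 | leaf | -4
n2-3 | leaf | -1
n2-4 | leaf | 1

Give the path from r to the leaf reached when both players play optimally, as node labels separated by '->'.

n1 (Ines): min(2, 7, 6) = 2
n2 (Ines): min(9, -4, -1, 1) = -4
r (Ravi): max(2, -4) = 2
At r, Ravi picks n1 (highest: 2).
At n1, Ines picks n1-1 (lowest: 2).
Terminal value 2.

r -> n1 -> n1-1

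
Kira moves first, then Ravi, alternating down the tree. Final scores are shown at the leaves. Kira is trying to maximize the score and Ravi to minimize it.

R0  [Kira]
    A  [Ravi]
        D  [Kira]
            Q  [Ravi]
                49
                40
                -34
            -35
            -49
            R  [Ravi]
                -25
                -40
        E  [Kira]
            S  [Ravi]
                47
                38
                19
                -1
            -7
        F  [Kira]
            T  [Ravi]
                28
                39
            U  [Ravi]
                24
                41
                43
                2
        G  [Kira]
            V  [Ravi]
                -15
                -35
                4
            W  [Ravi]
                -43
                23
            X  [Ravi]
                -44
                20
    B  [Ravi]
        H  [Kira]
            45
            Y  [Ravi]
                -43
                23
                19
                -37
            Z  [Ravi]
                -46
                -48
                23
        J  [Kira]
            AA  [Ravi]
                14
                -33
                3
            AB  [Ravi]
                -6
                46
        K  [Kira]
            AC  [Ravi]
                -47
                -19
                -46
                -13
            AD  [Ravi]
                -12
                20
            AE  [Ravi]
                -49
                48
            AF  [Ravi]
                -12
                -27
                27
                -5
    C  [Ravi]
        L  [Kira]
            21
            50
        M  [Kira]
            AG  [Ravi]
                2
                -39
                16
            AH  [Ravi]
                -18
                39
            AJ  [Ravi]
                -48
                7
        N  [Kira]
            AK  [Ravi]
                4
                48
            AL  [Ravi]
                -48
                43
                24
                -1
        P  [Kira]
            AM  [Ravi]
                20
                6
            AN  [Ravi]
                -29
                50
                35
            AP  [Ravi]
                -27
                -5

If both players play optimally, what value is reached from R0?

Q (Ravi): min(49, 40, -34) = -34
R (Ravi): min(-25, -40) = -40
D (Kira): max(-34, -35, -49, -40) = -34
S (Ravi): min(47, 38, 19, -1) = -1
E (Kira): max(-1, -7) = -1
T (Ravi): min(28, 39) = 28
U (Ravi): min(24, 41, 43, 2) = 2
F (Kira): max(28, 2) = 28
V (Ravi): min(-15, -35, 4) = -35
W (Ravi): min(-43, 23) = -43
X (Ravi): min(-44, 20) = -44
G (Kira): max(-35, -43, -44) = -35
A (Ravi): min(-34, -1, 28, -35) = -35
Y (Ravi): min(-43, 23, 19, -37) = -43
Z (Ravi): min(-46, -48, 23) = -48
H (Kira): max(45, -43, -48) = 45
AA (Ravi): min(14, -33, 3) = -33
AB (Ravi): min(-6, 46) = -6
J (Kira): max(-33, -6) = -6
AC (Ravi): min(-47, -19, -46, -13) = -47
AD (Ravi): min(-12, 20) = -12
AE (Ravi): min(-49, 48) = -49
AF (Ravi): min(-12, -27, 27, -5) = -27
K (Kira): max(-47, -12, -49, -27) = -12
B (Ravi): min(45, -6, -12) = -12
L (Kira): max(21, 50) = 50
AG (Ravi): min(2, -39, 16) = -39
AH (Ravi): min(-18, 39) = -18
AJ (Ravi): min(-48, 7) = -48
M (Kira): max(-39, -18, -48) = -18
AK (Ravi): min(4, 48) = 4
AL (Ravi): min(-48, 43, 24, -1) = -48
N (Kira): max(4, -48) = 4
AM (Ravi): min(20, 6) = 6
AN (Ravi): min(-29, 50, 35) = -29
AP (Ravi): min(-27, -5) = -27
P (Kira): max(6, -29, -27) = 6
C (Ravi): min(50, -18, 4, 6) = -18
R0 (Kira): max(-35, -12, -18) = -12

-12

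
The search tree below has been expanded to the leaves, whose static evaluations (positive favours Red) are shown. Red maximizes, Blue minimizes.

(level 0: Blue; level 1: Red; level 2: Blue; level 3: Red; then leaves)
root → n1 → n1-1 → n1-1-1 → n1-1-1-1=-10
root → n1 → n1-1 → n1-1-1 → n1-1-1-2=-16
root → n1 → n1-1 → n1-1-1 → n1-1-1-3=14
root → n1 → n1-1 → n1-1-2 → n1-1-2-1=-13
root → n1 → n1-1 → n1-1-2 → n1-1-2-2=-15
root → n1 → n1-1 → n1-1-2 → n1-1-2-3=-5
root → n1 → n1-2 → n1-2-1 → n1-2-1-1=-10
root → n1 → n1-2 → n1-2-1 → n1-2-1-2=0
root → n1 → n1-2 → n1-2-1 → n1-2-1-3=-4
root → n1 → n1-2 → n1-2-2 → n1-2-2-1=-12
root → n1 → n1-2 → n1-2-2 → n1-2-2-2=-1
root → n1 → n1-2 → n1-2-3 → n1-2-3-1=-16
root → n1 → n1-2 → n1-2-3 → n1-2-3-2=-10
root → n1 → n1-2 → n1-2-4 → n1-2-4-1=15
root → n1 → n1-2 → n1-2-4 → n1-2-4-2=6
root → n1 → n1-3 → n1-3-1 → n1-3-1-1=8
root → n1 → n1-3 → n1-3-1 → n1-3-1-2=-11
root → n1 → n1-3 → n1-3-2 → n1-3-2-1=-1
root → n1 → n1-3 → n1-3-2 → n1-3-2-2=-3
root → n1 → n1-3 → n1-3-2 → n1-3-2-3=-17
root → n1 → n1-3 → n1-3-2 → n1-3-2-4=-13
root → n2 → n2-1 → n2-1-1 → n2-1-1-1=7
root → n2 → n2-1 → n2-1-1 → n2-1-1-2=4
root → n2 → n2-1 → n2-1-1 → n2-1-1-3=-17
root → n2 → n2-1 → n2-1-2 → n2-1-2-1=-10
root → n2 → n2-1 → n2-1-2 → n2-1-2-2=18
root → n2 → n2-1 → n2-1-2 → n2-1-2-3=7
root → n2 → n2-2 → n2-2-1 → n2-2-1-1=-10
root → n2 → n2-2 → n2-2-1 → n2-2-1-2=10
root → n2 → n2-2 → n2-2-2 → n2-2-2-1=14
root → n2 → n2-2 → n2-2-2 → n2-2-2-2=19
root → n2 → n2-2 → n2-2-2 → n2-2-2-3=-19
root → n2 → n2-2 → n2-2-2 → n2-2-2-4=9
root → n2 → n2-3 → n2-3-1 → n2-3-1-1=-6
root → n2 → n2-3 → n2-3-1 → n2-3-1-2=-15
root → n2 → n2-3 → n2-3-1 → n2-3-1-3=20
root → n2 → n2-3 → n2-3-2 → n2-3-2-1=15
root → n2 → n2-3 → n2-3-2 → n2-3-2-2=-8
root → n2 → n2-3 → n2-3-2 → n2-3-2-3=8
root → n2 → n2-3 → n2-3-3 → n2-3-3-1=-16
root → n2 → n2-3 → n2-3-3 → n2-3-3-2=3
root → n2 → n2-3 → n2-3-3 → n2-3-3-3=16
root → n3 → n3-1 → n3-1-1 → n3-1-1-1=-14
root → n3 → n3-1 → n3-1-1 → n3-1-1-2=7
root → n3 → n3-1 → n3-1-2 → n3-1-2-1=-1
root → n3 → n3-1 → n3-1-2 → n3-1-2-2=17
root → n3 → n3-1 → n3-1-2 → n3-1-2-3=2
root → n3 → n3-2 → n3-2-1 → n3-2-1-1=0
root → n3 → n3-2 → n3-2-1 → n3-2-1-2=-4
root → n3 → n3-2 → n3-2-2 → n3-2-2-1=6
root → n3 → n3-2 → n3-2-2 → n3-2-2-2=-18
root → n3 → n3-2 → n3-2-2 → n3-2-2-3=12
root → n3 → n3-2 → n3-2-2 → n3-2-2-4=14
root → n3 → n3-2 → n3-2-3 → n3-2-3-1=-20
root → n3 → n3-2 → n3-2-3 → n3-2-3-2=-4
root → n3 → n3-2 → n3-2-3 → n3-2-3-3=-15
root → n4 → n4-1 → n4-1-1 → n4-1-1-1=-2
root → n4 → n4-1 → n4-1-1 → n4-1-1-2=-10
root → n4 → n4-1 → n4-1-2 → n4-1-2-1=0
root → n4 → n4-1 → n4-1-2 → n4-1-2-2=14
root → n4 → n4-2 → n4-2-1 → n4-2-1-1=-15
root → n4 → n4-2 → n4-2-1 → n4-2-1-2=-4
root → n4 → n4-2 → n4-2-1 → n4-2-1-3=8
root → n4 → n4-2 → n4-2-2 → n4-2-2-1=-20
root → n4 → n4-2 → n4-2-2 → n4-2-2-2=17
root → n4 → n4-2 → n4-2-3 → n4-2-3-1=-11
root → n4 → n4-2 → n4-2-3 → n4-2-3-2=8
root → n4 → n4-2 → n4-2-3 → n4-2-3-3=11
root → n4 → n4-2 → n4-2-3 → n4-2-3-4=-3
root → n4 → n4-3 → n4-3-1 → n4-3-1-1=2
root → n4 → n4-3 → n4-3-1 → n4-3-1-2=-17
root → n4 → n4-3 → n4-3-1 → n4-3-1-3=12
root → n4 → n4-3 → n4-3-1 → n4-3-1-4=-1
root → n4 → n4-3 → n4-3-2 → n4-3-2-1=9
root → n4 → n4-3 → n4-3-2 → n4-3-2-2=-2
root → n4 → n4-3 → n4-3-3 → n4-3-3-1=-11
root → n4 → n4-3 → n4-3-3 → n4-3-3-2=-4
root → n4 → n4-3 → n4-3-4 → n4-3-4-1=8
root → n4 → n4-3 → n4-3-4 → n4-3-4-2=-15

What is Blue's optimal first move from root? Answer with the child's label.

n1-1-1 (Red): max(-10, -16, 14) = 14
n1-1-2 (Red): max(-13, -15, -5) = -5
n1-1 (Blue): min(14, -5) = -5
n1-2-1 (Red): max(-10, 0, -4) = 0
n1-2-2 (Red): max(-12, -1) = -1
n1-2-3 (Red): max(-16, -10) = -10
n1-2-4 (Red): max(15, 6) = 15
n1-2 (Blue): min(0, -1, -10, 15) = -10
n1-3-1 (Red): max(8, -11) = 8
n1-3-2 (Red): max(-1, -3, -17, -13) = -1
n1-3 (Blue): min(8, -1) = -1
n1 (Red): max(-5, -10, -1) = -1
n2-1-1 (Red): max(7, 4, -17) = 7
n2-1-2 (Red): max(-10, 18, 7) = 18
n2-1 (Blue): min(7, 18) = 7
n2-2-1 (Red): max(-10, 10) = 10
n2-2-2 (Red): max(14, 19, -19, 9) = 19
n2-2 (Blue): min(10, 19) = 10
n2-3-1 (Red): max(-6, -15, 20) = 20
n2-3-2 (Red): max(15, -8, 8) = 15
n2-3-3 (Red): max(-16, 3, 16) = 16
n2-3 (Blue): min(20, 15, 16) = 15
n2 (Red): max(7, 10, 15) = 15
n3-1-1 (Red): max(-14, 7) = 7
n3-1-2 (Red): max(-1, 17, 2) = 17
n3-1 (Blue): min(7, 17) = 7
n3-2-1 (Red): max(0, -4) = 0
n3-2-2 (Red): max(6, -18, 12, 14) = 14
n3-2-3 (Red): max(-20, -4, -15) = -4
n3-2 (Blue): min(0, 14, -4) = -4
n3 (Red): max(7, -4) = 7
n4-1-1 (Red): max(-2, -10) = -2
n4-1-2 (Red): max(0, 14) = 14
n4-1 (Blue): min(-2, 14) = -2
n4-2-1 (Red): max(-15, -4, 8) = 8
n4-2-2 (Red): max(-20, 17) = 17
n4-2-3 (Red): max(-11, 8, 11, -3) = 11
n4-2 (Blue): min(8, 17, 11) = 8
n4-3-1 (Red): max(2, -17, 12, -1) = 12
n4-3-2 (Red): max(9, -2) = 9
n4-3-3 (Red): max(-11, -4) = -4
n4-3-4 (Red): max(8, -15) = 8
n4-3 (Blue): min(12, 9, -4, 8) = -4
n4 (Red): max(-2, 8, -4) = 8
root (Blue): min(-1, 15, 7, 8) = -1
Blue at root wants the lowest of {n1=-1, n2=15, n3=7, n4=8}, so chooses n1.

n1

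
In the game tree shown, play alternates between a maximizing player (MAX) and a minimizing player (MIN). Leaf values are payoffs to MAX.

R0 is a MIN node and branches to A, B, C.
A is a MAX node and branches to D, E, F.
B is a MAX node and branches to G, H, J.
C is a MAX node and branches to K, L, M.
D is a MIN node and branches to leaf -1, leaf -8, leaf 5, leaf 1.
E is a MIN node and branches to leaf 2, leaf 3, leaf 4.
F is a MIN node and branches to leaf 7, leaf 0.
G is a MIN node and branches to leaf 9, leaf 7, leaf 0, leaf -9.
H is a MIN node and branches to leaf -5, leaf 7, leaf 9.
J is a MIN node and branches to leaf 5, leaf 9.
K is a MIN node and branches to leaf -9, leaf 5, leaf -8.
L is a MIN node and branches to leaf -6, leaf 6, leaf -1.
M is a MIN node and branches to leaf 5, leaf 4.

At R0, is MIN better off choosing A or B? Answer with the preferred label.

A

D (MIN): min(-1, -8, 5, 1) = -8
E (MIN): min(2, 3, 4) = 2
F (MIN): min(7, 0) = 0
A (MAX): max(-8, 2, 0) = 2
G (MIN): min(9, 7, 0, -9) = -9
H (MIN): min(-5, 7, 9) = -5
J (MIN): min(5, 9) = 5
B (MAX): max(-9, -5, 5) = 5
MIN prefers the lower value; A=2, B=5. A is better since 2 < 5.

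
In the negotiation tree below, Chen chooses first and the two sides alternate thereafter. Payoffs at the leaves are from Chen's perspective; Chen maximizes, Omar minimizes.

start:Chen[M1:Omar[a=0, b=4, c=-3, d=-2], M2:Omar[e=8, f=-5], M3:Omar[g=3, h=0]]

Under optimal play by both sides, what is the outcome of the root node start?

0

M1 (Omar): min(0, 4, -3, -2) = -3
M2 (Omar): min(8, -5) = -5
M3 (Omar): min(3, 0) = 0
start (Chen): max(-3, -5, 0) = 0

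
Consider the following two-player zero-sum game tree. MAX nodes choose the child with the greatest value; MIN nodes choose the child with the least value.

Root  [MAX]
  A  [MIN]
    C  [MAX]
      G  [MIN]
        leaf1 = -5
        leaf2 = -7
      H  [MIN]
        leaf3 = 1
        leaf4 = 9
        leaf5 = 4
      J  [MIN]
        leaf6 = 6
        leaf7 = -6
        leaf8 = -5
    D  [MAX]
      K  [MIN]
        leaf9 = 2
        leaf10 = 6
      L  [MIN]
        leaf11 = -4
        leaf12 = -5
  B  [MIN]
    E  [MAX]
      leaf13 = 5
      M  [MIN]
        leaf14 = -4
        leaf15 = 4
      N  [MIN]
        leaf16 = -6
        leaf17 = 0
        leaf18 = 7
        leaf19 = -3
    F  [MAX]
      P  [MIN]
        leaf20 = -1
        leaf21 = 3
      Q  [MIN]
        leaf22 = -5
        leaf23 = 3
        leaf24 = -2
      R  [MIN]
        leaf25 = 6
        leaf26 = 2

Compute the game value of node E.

5

M (MIN): min(-4, 4) = -4
N (MIN): min(-6, 0, 7, -3) = -6
E (MAX): max(5, -4, -6) = 5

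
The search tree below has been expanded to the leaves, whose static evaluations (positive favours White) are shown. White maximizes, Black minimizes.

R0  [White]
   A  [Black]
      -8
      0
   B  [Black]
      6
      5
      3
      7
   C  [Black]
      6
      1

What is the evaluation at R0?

3

A (Black): min(-8, 0) = -8
B (Black): min(6, 5, 3, 7) = 3
C (Black): min(6, 1) = 1
R0 (White): max(-8, 3, 1) = 3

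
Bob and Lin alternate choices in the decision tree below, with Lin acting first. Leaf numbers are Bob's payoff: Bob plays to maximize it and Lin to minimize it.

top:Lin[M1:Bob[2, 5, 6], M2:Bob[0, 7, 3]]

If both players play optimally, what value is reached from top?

M1 (Bob): max(2, 5, 6) = 6
M2 (Bob): max(0, 7, 3) = 7
top (Lin): min(6, 7) = 6

6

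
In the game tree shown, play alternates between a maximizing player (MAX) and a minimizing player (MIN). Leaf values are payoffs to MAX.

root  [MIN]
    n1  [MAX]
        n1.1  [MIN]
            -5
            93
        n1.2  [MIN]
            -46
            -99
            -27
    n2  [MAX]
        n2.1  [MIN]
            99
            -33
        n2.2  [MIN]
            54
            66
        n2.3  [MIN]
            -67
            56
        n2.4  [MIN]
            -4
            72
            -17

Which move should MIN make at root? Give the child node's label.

n1

n1.1 (MIN): min(-5, 93) = -5
n1.2 (MIN): min(-46, -99, -27) = -99
n1 (MAX): max(-5, -99) = -5
n2.1 (MIN): min(99, -33) = -33
n2.2 (MIN): min(54, 66) = 54
n2.3 (MIN): min(-67, 56) = -67
n2.4 (MIN): min(-4, 72, -17) = -17
n2 (MAX): max(-33, 54, -67, -17) = 54
root (MIN): min(-5, 54) = -5
MIN at root wants the lowest of {n1=-5, n2=54}, so chooses n1.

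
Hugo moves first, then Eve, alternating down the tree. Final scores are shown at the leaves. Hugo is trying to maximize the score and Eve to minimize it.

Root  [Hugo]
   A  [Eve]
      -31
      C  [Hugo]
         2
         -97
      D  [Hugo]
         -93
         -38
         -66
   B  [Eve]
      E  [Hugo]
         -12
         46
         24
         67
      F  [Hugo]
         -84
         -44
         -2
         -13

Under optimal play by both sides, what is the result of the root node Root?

C (Hugo): max(2, -97) = 2
D (Hugo): max(-93, -38, -66) = -38
A (Eve): min(-31, 2, -38) = -38
E (Hugo): max(-12, 46, 24, 67) = 67
F (Hugo): max(-84, -44, -2, -13) = -2
B (Eve): min(67, -2) = -2
Root (Hugo): max(-38, -2) = -2

-2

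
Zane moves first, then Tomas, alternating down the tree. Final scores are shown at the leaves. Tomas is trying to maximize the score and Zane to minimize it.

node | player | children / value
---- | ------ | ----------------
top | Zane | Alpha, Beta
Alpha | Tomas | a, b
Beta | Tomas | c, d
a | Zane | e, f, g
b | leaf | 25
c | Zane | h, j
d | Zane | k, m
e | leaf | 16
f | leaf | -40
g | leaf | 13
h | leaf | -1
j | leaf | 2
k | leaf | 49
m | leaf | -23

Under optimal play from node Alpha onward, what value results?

25

a (Zane): min(16, -40, 13) = -40
Alpha (Tomas): max(-40, 25) = 25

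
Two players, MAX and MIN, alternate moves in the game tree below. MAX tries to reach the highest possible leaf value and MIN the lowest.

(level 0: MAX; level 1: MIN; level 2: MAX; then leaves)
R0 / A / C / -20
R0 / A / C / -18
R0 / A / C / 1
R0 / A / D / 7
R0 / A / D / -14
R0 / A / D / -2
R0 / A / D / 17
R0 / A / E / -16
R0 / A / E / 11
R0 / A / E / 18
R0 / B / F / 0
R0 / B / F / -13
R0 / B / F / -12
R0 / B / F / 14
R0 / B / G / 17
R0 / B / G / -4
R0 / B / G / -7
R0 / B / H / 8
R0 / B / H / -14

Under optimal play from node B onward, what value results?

F (MAX): max(0, -13, -12, 14) = 14
G (MAX): max(17, -4, -7) = 17
H (MAX): max(8, -14) = 8
B (MIN): min(14, 17, 8) = 8

8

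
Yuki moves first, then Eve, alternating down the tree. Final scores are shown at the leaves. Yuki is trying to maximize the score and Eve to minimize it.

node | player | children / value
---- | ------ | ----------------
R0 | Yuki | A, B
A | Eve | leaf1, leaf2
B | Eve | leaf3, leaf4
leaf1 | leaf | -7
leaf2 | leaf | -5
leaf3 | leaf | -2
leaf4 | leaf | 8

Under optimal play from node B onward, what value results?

B (Eve): min(-2, 8) = -2

-2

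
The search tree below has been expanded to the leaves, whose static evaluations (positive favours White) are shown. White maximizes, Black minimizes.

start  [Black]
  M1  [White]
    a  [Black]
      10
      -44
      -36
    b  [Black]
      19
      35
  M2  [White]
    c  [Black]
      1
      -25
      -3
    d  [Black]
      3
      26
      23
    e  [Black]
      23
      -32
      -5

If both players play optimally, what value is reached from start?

a (Black): min(10, -44, -36) = -44
b (Black): min(19, 35) = 19
M1 (White): max(-44, 19) = 19
c (Black): min(1, -25, -3) = -25
d (Black): min(3, 26, 23) = 3
e (Black): min(23, -32, -5) = -32
M2 (White): max(-25, 3, -32) = 3
start (Black): min(19, 3) = 3

3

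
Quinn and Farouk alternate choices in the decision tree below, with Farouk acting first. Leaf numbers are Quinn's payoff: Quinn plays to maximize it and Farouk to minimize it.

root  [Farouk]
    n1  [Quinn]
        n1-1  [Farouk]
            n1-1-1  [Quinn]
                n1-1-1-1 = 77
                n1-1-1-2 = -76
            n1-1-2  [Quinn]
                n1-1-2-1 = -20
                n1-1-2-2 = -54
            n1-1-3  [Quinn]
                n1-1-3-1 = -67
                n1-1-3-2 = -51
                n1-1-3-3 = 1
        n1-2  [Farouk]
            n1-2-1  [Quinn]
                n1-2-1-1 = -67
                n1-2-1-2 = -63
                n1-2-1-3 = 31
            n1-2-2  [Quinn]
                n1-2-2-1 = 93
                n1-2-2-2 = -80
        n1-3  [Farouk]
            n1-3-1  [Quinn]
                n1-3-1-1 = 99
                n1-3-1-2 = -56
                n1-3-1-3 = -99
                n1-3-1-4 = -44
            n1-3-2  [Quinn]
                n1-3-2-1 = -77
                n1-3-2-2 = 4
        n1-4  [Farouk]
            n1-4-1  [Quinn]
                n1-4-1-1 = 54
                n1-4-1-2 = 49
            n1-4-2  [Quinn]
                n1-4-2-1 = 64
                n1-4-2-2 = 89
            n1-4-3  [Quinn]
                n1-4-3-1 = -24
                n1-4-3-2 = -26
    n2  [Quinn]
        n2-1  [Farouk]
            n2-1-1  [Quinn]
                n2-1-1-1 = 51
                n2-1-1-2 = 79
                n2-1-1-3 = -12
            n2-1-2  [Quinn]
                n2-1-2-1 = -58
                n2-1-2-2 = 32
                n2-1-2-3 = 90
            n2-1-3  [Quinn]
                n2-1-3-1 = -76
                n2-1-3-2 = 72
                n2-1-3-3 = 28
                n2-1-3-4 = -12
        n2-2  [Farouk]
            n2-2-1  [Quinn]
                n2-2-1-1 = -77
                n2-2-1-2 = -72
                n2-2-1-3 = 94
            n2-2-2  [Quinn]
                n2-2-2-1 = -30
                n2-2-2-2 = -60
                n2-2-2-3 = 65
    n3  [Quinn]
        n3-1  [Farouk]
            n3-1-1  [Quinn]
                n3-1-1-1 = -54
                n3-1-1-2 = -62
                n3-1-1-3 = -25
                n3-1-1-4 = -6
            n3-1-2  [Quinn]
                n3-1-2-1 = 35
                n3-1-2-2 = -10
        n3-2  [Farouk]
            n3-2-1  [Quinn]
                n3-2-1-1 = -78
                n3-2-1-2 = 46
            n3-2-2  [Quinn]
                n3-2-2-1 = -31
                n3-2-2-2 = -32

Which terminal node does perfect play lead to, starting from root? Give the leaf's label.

n1-1-1 (Quinn): max(77, -76) = 77
n1-1-2 (Quinn): max(-20, -54) = -20
n1-1-3 (Quinn): max(-67, -51, 1) = 1
n1-1 (Farouk): min(77, -20, 1) = -20
n1-2-1 (Quinn): max(-67, -63, 31) = 31
n1-2-2 (Quinn): max(93, -80) = 93
n1-2 (Farouk): min(31, 93) = 31
n1-3-1 (Quinn): max(99, -56, -99, -44) = 99
n1-3-2 (Quinn): max(-77, 4) = 4
n1-3 (Farouk): min(99, 4) = 4
n1-4-1 (Quinn): max(54, 49) = 54
n1-4-2 (Quinn): max(64, 89) = 89
n1-4-3 (Quinn): max(-24, -26) = -24
n1-4 (Farouk): min(54, 89, -24) = -24
n1 (Quinn): max(-20, 31, 4, -24) = 31
n2-1-1 (Quinn): max(51, 79, -12) = 79
n2-1-2 (Quinn): max(-58, 32, 90) = 90
n2-1-3 (Quinn): max(-76, 72, 28, -12) = 72
n2-1 (Farouk): min(79, 90, 72) = 72
n2-2-1 (Quinn): max(-77, -72, 94) = 94
n2-2-2 (Quinn): max(-30, -60, 65) = 65
n2-2 (Farouk): min(94, 65) = 65
n2 (Quinn): max(72, 65) = 72
n3-1-1 (Quinn): max(-54, -62, -25, -6) = -6
n3-1-2 (Quinn): max(35, -10) = 35
n3-1 (Farouk): min(-6, 35) = -6
n3-2-1 (Quinn): max(-78, 46) = 46
n3-2-2 (Quinn): max(-31, -32) = -31
n3-2 (Farouk): min(46, -31) = -31
n3 (Quinn): max(-6, -31) = -6
root (Farouk): min(31, 72, -6) = -6
At root, Farouk picks n3 (lowest: -6).
At n3, Quinn picks n3-1 (highest: -6).
At n3-1, Farouk picks n3-1-1 (lowest: -6).
At n3-1-1, Quinn picks n3-1-1-4 (highest: -6).
Terminal value -6.

n3-1-1-4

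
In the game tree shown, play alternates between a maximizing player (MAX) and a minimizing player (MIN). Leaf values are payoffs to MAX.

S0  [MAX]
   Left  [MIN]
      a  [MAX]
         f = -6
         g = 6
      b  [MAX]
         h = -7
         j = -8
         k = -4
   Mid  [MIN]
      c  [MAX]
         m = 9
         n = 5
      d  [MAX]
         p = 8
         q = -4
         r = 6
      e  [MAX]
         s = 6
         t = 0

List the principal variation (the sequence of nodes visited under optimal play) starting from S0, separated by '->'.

a (MAX): max(-6, 6) = 6
b (MAX): max(-7, -8, -4) = -4
Left (MIN): min(6, -4) = -4
c (MAX): max(9, 5) = 9
d (MAX): max(8, -4, 6) = 8
e (MAX): max(6, 0) = 6
Mid (MIN): min(9, 8, 6) = 6
S0 (MAX): max(-4, 6) = 6
At S0, MAX picks Mid (highest: 6).
At Mid, MIN picks e (lowest: 6).
At e, MAX picks s (highest: 6).
Terminal value 6.

S0 -> Mid -> e -> s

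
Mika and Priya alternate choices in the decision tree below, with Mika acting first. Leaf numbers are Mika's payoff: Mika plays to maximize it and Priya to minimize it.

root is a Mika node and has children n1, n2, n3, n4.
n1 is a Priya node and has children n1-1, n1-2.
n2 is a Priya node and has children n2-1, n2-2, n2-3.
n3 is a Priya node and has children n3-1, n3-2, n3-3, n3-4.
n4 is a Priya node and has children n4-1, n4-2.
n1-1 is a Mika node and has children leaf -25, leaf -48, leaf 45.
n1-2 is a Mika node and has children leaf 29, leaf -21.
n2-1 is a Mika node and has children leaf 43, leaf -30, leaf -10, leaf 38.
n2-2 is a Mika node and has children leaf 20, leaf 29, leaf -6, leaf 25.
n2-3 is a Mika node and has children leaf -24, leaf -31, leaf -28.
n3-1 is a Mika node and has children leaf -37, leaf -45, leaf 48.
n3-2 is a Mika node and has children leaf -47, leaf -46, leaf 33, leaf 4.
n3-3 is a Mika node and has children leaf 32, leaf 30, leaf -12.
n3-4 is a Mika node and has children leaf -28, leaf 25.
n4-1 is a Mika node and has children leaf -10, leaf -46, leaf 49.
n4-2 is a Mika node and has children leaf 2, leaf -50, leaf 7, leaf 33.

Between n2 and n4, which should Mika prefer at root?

n2-1 (Mika): max(43, -30, -10, 38) = 43
n2-2 (Mika): max(20, 29, -6, 25) = 29
n2-3 (Mika): max(-24, -31, -28) = -24
n2 (Priya): min(43, 29, -24) = -24
n4-1 (Mika): max(-10, -46, 49) = 49
n4-2 (Mika): max(2, -50, 7, 33) = 33
n4 (Priya): min(49, 33) = 33
Mika prefers the higher value; n2=-24, n4=33. n4 is better since 33 > -24.

n4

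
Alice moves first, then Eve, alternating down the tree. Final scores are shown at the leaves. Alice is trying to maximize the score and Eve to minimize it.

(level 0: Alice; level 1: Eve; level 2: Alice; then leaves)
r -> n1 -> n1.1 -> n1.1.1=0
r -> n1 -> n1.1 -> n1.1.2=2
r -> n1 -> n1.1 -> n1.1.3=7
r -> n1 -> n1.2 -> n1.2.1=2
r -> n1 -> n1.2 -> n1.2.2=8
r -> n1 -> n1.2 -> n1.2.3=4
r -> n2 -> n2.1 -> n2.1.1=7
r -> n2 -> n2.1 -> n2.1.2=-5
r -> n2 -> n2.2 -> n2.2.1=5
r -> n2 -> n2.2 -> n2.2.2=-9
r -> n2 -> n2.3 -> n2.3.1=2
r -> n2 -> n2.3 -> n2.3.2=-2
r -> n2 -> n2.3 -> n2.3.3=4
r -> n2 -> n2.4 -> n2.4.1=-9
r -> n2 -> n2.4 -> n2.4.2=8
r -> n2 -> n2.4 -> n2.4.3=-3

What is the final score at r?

n1.1 (Alice): max(0, 2, 7) = 7
n1.2 (Alice): max(2, 8, 4) = 8
n1 (Eve): min(7, 8) = 7
n2.1 (Alice): max(7, -5) = 7
n2.2 (Alice): max(5, -9) = 5
n2.3 (Alice): max(2, -2, 4) = 4
n2.4 (Alice): max(-9, 8, -3) = 8
n2 (Eve): min(7, 5, 4, 8) = 4
r (Alice): max(7, 4) = 7

7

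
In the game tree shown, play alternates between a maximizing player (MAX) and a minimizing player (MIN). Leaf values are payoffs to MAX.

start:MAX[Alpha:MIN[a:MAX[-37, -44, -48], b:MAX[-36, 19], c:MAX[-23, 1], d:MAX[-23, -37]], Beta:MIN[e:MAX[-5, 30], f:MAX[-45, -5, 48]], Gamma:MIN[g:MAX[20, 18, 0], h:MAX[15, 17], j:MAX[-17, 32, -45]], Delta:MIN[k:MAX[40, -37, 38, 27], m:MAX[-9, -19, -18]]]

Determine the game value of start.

30

a (MAX): max(-37, -44, -48) = -37
b (MAX): max(-36, 19) = 19
c (MAX): max(-23, 1) = 1
d (MAX): max(-23, -37) = -23
Alpha (MIN): min(-37, 19, 1, -23) = -37
e (MAX): max(-5, 30) = 30
f (MAX): max(-45, -5, 48) = 48
Beta (MIN): min(30, 48) = 30
g (MAX): max(20, 18, 0) = 20
h (MAX): max(15, 17) = 17
j (MAX): max(-17, 32, -45) = 32
Gamma (MIN): min(20, 17, 32) = 17
k (MAX): max(40, -37, 38, 27) = 40
m (MAX): max(-9, -19, -18) = -9
Delta (MIN): min(40, -9) = -9
start (MAX): max(-37, 30, 17, -9) = 30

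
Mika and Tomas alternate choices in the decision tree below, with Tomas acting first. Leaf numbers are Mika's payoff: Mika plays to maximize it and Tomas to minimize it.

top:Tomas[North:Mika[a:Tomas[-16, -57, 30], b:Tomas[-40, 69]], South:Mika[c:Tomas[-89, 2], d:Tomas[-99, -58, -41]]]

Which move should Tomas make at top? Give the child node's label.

a (Tomas): min(-16, -57, 30) = -57
b (Tomas): min(-40, 69) = -40
North (Mika): max(-57, -40) = -40
c (Tomas): min(-89, 2) = -89
d (Tomas): min(-99, -58, -41) = -99
South (Mika): max(-89, -99) = -89
top (Tomas): min(-40, -89) = -89
Tomas at top wants the lowest of {North=-40, South=-89}, so chooses South.

South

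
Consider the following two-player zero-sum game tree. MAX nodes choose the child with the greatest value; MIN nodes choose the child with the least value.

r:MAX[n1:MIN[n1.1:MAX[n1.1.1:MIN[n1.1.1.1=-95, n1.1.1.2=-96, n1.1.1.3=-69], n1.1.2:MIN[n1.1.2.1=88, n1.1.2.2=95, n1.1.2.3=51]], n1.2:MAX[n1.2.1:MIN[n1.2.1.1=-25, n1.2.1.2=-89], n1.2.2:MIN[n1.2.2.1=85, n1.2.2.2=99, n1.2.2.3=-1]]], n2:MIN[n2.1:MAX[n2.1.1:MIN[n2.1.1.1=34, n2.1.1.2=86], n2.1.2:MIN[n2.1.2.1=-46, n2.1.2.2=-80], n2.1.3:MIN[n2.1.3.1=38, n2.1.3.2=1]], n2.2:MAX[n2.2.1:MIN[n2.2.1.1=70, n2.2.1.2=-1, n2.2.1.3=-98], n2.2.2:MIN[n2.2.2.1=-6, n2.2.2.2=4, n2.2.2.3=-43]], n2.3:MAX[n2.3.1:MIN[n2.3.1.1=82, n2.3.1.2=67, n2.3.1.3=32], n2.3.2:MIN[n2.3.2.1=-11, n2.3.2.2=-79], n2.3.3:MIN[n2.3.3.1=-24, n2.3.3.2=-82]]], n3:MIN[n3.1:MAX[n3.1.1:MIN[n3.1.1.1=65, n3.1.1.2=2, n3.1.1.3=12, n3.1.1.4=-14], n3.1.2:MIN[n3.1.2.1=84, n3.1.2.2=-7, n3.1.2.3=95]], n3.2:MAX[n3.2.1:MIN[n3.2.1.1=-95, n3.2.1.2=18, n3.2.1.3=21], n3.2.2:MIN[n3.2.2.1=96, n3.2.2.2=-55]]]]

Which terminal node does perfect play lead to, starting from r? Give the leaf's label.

n1.2.2.3

n1.1.1 (MIN): min(-95, -96, -69) = -96
n1.1.2 (MIN): min(88, 95, 51) = 51
n1.1 (MAX): max(-96, 51) = 51
n1.2.1 (MIN): min(-25, -89) = -89
n1.2.2 (MIN): min(85, 99, -1) = -1
n1.2 (MAX): max(-89, -1) = -1
n1 (MIN): min(51, -1) = -1
n2.1.1 (MIN): min(34, 86) = 34
n2.1.2 (MIN): min(-46, -80) = -80
n2.1.3 (MIN): min(38, 1) = 1
n2.1 (MAX): max(34, -80, 1) = 34
n2.2.1 (MIN): min(70, -1, -98) = -98
n2.2.2 (MIN): min(-6, 4, -43) = -43
n2.2 (MAX): max(-98, -43) = -43
n2.3.1 (MIN): min(82, 67, 32) = 32
n2.3.2 (MIN): min(-11, -79) = -79
n2.3.3 (MIN): min(-24, -82) = -82
n2.3 (MAX): max(32, -79, -82) = 32
n2 (MIN): min(34, -43, 32) = -43
n3.1.1 (MIN): min(65, 2, 12, -14) = -14
n3.1.2 (MIN): min(84, -7, 95) = -7
n3.1 (MAX): max(-14, -7) = -7
n3.2.1 (MIN): min(-95, 18, 21) = -95
n3.2.2 (MIN): min(96, -55) = -55
n3.2 (MAX): max(-95, -55) = -55
n3 (MIN): min(-7, -55) = -55
r (MAX): max(-1, -43, -55) = -1
At r, MAX picks n1 (highest: -1).
At n1, MIN picks n1.2 (lowest: -1).
At n1.2, MAX picks n1.2.2 (highest: -1).
At n1.2.2, MIN picks n1.2.2.3 (lowest: -1).
Terminal value -1.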